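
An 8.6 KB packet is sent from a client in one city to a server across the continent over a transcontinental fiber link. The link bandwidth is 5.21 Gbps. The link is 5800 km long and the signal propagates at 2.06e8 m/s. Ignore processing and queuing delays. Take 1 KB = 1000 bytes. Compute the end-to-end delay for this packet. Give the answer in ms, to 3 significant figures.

L = 68800 bits.
Transmission delay = L/R = 68800 / 5210000000 = 0.0132054 ms.
Propagation delay = d/s = 5800000 m / 206000000 m/s = 28.1553 ms.
Total = 28.2 ms.

28.2 ms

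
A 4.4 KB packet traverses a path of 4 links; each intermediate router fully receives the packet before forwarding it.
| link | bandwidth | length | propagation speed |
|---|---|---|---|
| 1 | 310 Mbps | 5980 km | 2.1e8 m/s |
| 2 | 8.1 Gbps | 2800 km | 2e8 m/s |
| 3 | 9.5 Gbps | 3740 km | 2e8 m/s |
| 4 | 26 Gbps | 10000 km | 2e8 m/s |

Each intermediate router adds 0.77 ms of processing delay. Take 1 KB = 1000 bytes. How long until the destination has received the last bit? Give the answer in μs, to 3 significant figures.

L = 35200 bits.
Transmission delays (L/R per hop): 113.548, 4.34568, 3.70526, 1.35385 μs; sum = 122.953 μs.
Propagation delays (d/s per hop): 28476.2, 14000, 18700, 50000 μs; sum = 111176 μs.
Processing at 3 router(s): 3 × 0.77 ms = 2310 μs.
End-to-end = 114000 μs.

114000 μs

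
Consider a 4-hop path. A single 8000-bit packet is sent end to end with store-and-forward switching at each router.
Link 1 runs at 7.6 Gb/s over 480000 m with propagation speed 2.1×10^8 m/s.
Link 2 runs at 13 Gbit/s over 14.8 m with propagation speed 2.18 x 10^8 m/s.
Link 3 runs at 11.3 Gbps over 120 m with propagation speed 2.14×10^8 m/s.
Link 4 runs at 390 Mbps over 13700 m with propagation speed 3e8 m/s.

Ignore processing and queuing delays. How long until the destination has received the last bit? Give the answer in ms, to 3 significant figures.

2.35 ms

Transmission delays (L/R per hop): 0.00105263, 0.000615385, 0.000707965, 0.0205128 ms; sum = 0.0228888 ms.
Propagation delays (d/s per hop): 2.28571, 6.78899e-05, 0.000560748, 0.0456667 ms; sum = 2.33201 ms.
End-to-end = 2.35 ms.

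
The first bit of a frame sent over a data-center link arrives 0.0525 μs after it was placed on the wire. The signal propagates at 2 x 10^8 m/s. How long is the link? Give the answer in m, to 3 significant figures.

10.5 m

d = s × t_prop = 200000000 × 5.25e-08 = 10.5 m.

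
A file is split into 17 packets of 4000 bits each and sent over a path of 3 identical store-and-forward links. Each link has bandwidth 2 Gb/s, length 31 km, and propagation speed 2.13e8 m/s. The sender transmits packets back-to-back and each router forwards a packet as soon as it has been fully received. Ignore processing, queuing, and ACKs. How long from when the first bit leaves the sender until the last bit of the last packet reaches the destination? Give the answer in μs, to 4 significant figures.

Per-hop transmission t_tx = L/R = 4000/2000000000 = 2 μs.
Per-hop propagation t_prop = 31000/213000000 = 145.54 μs.
Pipeline fill: first packet needs 3·t_tx to clear all hops; remaining 16 packets each add one t_tx.
Total = (3+17-1)·t_tx + 3·t_prop = 19·2 + 3·145.54 = 474.6 μs.

474.6 μs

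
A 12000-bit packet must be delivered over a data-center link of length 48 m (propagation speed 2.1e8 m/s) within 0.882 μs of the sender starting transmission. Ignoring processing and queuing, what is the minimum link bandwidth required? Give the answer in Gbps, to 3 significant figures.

Propagation delay = 48 / 210000000 = 0.228571 μs.
Transmission budget = 0.882 − 0.228571 = 0.653429 μs.
R ≥ L / t_tx = 12000 bits / 6.53429e-07 s = 18.4 Gbps.

18.4 Gbps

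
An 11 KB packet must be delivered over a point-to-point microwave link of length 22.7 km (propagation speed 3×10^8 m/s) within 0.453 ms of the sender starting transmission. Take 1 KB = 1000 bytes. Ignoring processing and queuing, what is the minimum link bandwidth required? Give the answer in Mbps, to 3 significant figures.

L = 88000 bits.
Propagation delay = 22700 / 300000000 = 0.0756667 ms.
Transmission budget = 0.453 − 0.0756667 = 0.377333 ms.
R ≥ L / t_tx = 88000 bits / 0.000377333 s = 233 Mbps.

233 Mbps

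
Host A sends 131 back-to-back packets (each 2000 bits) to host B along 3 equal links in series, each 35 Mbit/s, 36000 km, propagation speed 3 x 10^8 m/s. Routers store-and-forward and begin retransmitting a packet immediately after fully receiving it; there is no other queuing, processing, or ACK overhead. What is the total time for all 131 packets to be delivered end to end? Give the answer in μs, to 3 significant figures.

Per-hop transmission t_tx = L/R = 2000/35000000 = 57.1429 μs.
Per-hop propagation t_prop = 36000000/300000000 = 120000 μs.
Pipeline fill: first packet needs 3·t_tx to clear all hops; remaining 130 packets each add one t_tx.
Total = (3+131-1)·t_tx + 3·t_prop = 133·57.1429 + 3·120000 = 368000 μs.

368000 μs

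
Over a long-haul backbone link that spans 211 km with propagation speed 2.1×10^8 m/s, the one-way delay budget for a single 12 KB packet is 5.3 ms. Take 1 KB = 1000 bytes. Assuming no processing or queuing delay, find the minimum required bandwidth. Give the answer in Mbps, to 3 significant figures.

22.4 Mbps

L = 96000 bits.
Propagation delay = 211000 / 210000000 = 1.00476 ms.
Transmission budget = 5.3 − 1.00476 = 4.29524 ms.
R ≥ L / t_tx = 96000 bits / 0.00429524 s = 22.4 Mbps.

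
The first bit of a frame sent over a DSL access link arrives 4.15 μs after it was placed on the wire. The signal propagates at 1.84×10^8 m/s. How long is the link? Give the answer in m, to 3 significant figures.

d = s × t_prop = 184000000 × 4.15e-06 = 764 m.

764 m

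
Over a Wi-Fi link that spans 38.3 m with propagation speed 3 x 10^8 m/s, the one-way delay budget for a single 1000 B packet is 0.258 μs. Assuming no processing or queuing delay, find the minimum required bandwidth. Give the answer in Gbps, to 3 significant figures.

L = 8000 bits.
Propagation delay = 38.3 / 300000000 = 0.127667 μs.
Transmission budget = 0.258 − 0.127667 = 0.130333 μs.
R ≥ L / t_tx = 8000 bits / 1.30333e-07 s = 61.4 Gbps.

61.4 Gbps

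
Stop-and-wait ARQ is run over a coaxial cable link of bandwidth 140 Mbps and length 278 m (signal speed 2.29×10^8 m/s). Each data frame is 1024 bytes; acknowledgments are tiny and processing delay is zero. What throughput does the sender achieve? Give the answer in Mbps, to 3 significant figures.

t_tx = L/R = 8192/140000000 = 5.85143e-05 s.
t_prop = 278/229000000 = 1.21397e-06 s; RTT = 2.42795e-06 s.
Cycle = t_tx + RTT = 6.09422e-05 s.
Throughput = L / cycle = 8192 / 6.09422e-05 = 134 Mbps.

134 Mbps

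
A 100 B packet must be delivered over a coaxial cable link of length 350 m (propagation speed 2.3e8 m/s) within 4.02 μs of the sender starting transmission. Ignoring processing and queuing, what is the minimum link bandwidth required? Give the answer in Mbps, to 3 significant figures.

L = 800 bits.
Propagation delay = 350 / 2.3e+08 = 1.52174 μs.
Transmission budget = 4.02 − 1.52174 = 2.49826 μs.
R ≥ L / t_tx = 800 bits / 2.49826e-06 s = 320 Mbps.

320 Mbps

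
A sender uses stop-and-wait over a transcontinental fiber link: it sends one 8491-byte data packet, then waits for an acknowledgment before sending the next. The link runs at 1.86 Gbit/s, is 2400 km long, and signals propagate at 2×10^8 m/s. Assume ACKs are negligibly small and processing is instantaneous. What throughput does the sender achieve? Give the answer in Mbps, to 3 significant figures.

t_tx = L/R = 67928/1860000000 = 3.65204e-05 s.
t_prop = 2400000/200000000 = 0.012 s; RTT = 0.024 s.
Cycle = t_tx + RTT = 0.0240365 s.
Throughput = L / cycle = 67928 / 0.0240365 = 2.83 Mbps.

2.83 Mbps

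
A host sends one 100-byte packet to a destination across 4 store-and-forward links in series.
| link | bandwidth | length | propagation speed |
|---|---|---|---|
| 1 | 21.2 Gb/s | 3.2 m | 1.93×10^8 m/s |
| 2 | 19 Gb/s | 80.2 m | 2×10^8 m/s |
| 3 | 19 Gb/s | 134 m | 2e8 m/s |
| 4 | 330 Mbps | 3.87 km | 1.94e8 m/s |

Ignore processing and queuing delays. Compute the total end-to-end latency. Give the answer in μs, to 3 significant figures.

23.6 μs

L = 100 × 8 = 800 bits.
Transmission delays (L/R per hop): 0.0377358, 0.0421053, 0.0421053, 2.42424 μs; sum = 2.54619 μs.
Propagation delays (d/s per hop): 0.0165803, 0.401, 0.67, 19.9485 μs; sum = 21.036 μs.
End-to-end = 23.6 μs.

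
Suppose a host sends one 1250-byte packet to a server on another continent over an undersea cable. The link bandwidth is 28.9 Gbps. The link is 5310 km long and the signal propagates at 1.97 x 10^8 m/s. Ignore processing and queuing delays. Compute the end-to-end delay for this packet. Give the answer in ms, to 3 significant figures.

27.0 ms

L = 1250 × 8 = 10000 bits.
Transmission delay = L/R = 10000 / 28900000000 = 0.000346021 ms.
Propagation delay = d/s = 5310000 m / 197000000 m/s = 26.9543 ms.
Total = 27.0 ms.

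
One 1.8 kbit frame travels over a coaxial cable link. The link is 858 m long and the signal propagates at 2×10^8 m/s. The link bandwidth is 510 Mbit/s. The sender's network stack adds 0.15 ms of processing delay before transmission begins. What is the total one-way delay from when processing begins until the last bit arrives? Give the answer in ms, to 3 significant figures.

0.158 ms

L = 1800 bits.
Transmission delay = L/R = 1800 / 510000000 = 0.00352941 ms.
Propagation delay = d/s = 858 m / 200000000 m/s = 0.00429 ms.
Plus processing delay 0.15 ms = 0.15 ms.
Total = 0.158 ms.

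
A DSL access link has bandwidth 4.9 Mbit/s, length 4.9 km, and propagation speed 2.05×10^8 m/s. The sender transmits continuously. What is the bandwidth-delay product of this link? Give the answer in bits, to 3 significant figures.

Propagation delay = 4900 / 2.05e+08 = 2.39024e-05 s.
BDP = R × t_prop = 4900000 × 2.39024e-05 = 117.122 bits.

117 bits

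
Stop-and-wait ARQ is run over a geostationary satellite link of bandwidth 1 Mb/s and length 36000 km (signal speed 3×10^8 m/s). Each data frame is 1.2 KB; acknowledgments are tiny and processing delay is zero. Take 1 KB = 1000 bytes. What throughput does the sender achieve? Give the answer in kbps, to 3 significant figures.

t_tx = L/R = 9600/1000000 = 0.0096 s.
t_prop = 36000000/300000000 = 0.12 s; RTT = 0.24 s.
Cycle = t_tx + RTT = 0.2496 s.
Throughput = L / cycle = 9600 / 0.2496 = 38.5 kbps.

38.5 kbps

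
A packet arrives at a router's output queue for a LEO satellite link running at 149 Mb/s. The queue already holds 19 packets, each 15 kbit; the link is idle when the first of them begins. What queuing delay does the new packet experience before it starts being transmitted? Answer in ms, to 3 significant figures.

Each queued packet: L/R = 15000/149000000 = 0.100671 ms.
19 queued → 1.91275 ms.
Queuing delay = 1.91 ms.

1.91 ms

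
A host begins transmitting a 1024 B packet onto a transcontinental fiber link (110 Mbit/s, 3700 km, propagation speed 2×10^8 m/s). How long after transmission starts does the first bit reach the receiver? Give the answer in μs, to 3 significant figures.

18500 μs

First bit experiences only propagation delay: d/s = 3700000/200000000 = 18500 μs.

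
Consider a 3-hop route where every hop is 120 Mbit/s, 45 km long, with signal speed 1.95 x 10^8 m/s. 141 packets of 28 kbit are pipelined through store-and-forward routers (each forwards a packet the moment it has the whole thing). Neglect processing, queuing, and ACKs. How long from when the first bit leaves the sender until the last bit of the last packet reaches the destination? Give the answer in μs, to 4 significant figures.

Per-hop transmission t_tx = L/R = 28000/120000000 = 233.333 μs.
Per-hop propagation t_prop = 45000/195000000 = 230.769 μs.
Pipeline fill: first packet needs 3·t_tx to clear all hops; remaining 140 packets each add one t_tx.
Total = (3+141-1)·t_tx + 3·t_prop = 143·233.333 + 3·230.769 = 34060 μs.

34060 μs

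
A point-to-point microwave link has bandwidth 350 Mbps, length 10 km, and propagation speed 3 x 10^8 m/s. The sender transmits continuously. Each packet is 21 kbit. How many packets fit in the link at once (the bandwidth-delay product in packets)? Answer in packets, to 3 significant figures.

Propagation delay = 10000 / 300000000 = 3.33333e-05 s.
BDP = R × t_prop = 350000000 × 3.33333e-05 = 11666.7 bits.
In packets of 21000 bits: 0.556 packets.

0.556 packets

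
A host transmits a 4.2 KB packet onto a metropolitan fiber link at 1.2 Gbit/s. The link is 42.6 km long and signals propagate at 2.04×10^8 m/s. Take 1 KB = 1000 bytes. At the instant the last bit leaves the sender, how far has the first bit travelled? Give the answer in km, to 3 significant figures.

5.71 km

t_tx = L/R = 33600/1200000000 = 2.8e-05 s.
Distance = s × t_tx = 204000000 × 2.8e-05 = 5.71 km.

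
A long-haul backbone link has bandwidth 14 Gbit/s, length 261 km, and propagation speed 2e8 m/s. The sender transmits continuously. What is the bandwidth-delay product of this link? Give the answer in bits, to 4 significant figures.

Propagation delay = 261000 / 200000000 = 0.001305 s.
BDP = R × t_prop = 14000000000 × 0.001305 = 18270000 bits.

18270000 bits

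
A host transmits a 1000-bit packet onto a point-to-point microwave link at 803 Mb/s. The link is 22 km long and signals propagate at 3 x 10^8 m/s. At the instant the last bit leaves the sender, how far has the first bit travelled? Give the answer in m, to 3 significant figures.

t_tx = L/R = 1000/803000000 = 1.24533e-06 s.
Distance = s × t_tx = 300000000 × 1.24533e-06 = 374 m.

374 m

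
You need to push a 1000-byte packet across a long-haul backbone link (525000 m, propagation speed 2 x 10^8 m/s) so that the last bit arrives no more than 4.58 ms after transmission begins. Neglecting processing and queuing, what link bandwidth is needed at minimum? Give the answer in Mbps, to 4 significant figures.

L = 8000 bits.
Propagation delay = 525000 / 200000000 = 2.625 ms.
Transmission budget = 4.58 − 2.625 = 1.955 ms.
R ≥ L / t_tx = 8000 bits / 0.001955 s = 4.092 Mbps.

4.092 Mbps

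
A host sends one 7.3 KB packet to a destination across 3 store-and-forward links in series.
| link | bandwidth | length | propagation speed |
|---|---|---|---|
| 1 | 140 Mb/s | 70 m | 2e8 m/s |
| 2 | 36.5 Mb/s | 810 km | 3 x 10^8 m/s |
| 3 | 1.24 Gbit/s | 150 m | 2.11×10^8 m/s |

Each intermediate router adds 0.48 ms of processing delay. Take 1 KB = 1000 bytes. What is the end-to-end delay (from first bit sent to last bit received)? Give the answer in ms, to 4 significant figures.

L = 58400 bits.
Transmission delays (L/R per hop): 0.417143, 1.6, 0.0470968 ms; sum = 2.06424 ms.
Propagation delays (d/s per hop): 0.00035, 2.7, 0.0007109 ms; sum = 2.70106 ms.
Processing at 2 router(s): 2 × 0.48 ms = 0.96 ms.
End-to-end = 5.725 ms.

5.725 ms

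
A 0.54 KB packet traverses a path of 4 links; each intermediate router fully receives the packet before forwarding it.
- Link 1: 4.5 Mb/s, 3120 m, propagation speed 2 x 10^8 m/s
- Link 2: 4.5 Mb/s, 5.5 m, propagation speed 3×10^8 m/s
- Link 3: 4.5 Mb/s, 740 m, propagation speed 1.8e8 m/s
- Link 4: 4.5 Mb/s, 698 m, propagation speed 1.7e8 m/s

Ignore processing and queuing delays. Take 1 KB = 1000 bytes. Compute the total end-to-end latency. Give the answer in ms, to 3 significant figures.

L = 4320 bits.
Transmission delay per hop = L/R = 4320/4500000 = 0.96 ms; 4 hops → 3.84 ms.
Propagation delays (d/s per hop): 0.0156, 1.83333e-05, 0.00411111, 0.00410588 ms; sum = 0.0238353 ms.
End-to-end = 3.86 ms.

3.86 ms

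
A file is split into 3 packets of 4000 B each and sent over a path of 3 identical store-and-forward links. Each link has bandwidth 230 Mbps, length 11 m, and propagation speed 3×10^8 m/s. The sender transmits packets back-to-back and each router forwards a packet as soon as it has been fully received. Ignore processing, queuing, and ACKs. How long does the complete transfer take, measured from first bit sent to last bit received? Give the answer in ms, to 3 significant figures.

0.696 ms

Per-hop transmission t_tx = L/R = 32000/230000000 = 0.13913 ms.
Per-hop propagation t_prop = 11/300000000 = 3.66667e-05 ms.
Pipeline fill: first packet needs 3·t_tx to clear all hops; remaining 2 packets each add one t_tx.
Total = (3+3-1)·t_tx + 3·t_prop = 5·0.13913 + 3·3.66667e-05 = 0.696 ms.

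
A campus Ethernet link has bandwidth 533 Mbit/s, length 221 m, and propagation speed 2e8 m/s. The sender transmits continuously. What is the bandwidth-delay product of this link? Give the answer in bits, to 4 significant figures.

589.0 bits

Propagation delay = 221 / 200000000 = 1.105e-06 s.
BDP = R × t_prop = 533000000 × 1.105e-06 = 588.965 bits.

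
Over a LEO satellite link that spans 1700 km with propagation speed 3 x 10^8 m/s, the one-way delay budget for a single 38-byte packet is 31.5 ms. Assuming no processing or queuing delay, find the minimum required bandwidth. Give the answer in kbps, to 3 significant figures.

L = 304 bits.
Propagation delay = 1700000 / 300000000 = 5.66667 ms.
Transmission budget = 31.5 − 5.66667 = 25.8333 ms.
R ≥ L / t_tx = 304 bits / 0.0258333 s = 11.8 kbps.

11.8 kbps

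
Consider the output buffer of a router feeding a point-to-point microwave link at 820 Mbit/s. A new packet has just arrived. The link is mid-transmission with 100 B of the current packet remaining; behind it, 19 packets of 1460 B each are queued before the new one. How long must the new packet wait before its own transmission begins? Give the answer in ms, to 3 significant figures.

Each queued packet: L/R = 11680/820000000 = 0.0142439 ms.
19 queued → 0.270634 ms.
Plus remaining 800 bits of current packet: 0.00097561 ms.
Queuing delay = 0.272 ms.

0.272 ms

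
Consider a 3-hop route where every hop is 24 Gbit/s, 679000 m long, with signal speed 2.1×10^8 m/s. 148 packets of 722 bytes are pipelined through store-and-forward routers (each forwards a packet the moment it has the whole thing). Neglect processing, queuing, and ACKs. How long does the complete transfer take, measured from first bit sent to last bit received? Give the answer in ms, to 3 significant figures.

Per-hop transmission t_tx = L/R = 5776/24000000000 = 0.000240667 ms.
Per-hop propagation t_prop = 679000/210000000 = 3.23333 ms.
Pipeline fill: first packet needs 3·t_tx to clear all hops; remaining 147 packets each add one t_tx.
Total = (3+148-1)·t_tx + 3·t_prop = 150·0.000240667 + 3·3.23333 = 9.74 ms.

9.74 ms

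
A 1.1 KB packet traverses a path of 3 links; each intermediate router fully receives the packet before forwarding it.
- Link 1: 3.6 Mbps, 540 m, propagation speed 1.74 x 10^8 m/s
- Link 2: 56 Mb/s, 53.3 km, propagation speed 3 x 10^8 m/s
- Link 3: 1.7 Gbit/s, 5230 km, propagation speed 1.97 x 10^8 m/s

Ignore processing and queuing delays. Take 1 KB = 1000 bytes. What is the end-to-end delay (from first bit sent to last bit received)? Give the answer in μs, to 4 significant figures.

29340 μs

L = 8800 bits.
Transmission delays (L/R per hop): 2444.44, 157.143, 5.17647 μs; sum = 2606.76 μs.
Propagation delays (d/s per hop): 3.10345, 177.667, 26548.2 μs; sum = 26729 μs.
End-to-end = 29340 μs.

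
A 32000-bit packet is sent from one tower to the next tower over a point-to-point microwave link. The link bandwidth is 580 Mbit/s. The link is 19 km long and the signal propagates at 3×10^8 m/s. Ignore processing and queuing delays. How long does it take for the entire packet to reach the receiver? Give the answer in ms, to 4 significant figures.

0.1185 ms

Transmission delay = L/R = 32000 / 580000000 = 0.0551724 ms.
Propagation delay = d/s = 19000 m / 300000000 m/s = 0.0633333 ms.
Total = 0.1185 ms.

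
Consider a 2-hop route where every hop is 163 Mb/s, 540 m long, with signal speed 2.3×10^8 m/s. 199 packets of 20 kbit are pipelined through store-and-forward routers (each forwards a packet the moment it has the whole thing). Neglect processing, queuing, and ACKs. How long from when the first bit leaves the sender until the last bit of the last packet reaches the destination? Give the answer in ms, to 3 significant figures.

Per-hop transmission t_tx = L/R = 20000/163000000 = 0.122699 ms.
Per-hop propagation t_prop = 540/2.3e+08 = 0.00234783 ms.
Pipeline fill: first packet needs 2·t_tx to clear all hops; remaining 198 packets each add one t_tx.
Total = (2+199-1)·t_tx + 2·t_prop = 200·0.122699 + 2·0.00234783 = 24.5 ms.

24.5 ms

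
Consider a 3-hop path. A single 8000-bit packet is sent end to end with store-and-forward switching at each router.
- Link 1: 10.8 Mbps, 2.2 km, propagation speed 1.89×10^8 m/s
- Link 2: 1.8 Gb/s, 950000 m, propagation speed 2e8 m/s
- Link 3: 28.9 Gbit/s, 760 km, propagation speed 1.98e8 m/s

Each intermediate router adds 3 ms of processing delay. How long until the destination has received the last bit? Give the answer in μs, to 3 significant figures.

Transmission delays (L/R per hop): 740.741, 4.44444, 0.276817 μs; sum = 745.462 μs.
Propagation delays (d/s per hop): 11.6402, 4750, 3838.38 μs; sum = 8600.02 μs.
Processing at 2 router(s): 2 × 3 ms = 6000 μs.
End-to-end = 15300 μs.

15300 μs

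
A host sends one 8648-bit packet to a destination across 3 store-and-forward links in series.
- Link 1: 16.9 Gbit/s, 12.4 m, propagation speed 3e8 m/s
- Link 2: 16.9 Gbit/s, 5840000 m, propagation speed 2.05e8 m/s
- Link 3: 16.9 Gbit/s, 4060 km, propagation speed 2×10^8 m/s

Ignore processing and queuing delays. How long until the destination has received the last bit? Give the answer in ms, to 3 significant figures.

Transmission delay per hop = L/R = 8648/1.69e+10 = 0.000511716 ms; 3 hops → 0.00153515 ms.
Propagation delays (d/s per hop): 4.13333e-05, 28.4878, 20.3 ms; sum = 48.7878 ms.
End-to-end = 48.8 ms.

48.8 ms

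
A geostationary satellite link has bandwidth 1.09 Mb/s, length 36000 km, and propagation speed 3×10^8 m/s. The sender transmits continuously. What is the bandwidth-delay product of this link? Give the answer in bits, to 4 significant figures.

130800 bits

Propagation delay = 36000000 / 300000000 = 0.12 s.
BDP = R × t_prop = 1090000 × 0.12 = 130800 bits.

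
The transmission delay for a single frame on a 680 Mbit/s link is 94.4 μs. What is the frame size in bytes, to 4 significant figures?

8024 bytes

L = R × t_tx = 680000000 b/s × 9.44e-05 s = 64192 bits.
In bytes: 64192 / 8 = 8024 bytes.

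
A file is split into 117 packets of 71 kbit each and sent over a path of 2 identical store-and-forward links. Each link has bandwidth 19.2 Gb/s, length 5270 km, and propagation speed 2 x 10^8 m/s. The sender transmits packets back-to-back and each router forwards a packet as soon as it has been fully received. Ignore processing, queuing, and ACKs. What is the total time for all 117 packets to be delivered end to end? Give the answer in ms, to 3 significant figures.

53.1 ms

Per-hop transmission t_tx = L/R = 71000/19200000000 = 0.00369792 ms.
Per-hop propagation t_prop = 5270000/200000000 = 26.35 ms.
Pipeline fill: first packet needs 2·t_tx to clear all hops; remaining 116 packets each add one t_tx.
Total = (2+117-1)·t_tx + 2·t_prop = 118·0.00369792 + 2·26.35 = 53.1 ms.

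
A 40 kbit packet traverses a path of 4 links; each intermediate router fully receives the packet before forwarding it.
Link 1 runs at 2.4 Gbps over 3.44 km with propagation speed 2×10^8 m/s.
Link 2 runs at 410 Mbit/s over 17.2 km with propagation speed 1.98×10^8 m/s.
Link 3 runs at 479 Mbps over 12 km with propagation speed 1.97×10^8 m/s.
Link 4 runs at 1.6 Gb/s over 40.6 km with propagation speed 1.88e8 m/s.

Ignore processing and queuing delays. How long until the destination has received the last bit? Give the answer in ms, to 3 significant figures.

L = 40000 bits.
Transmission delays (L/R per hop): 0.0166667, 0.097561, 0.0835073, 0.025 ms; sum = 0.222735 ms.
Propagation delays (d/s per hop): 0.0172, 0.0868687, 0.0609137, 0.215957 ms; sum = 0.38094 ms.
End-to-end = 0.604 ms.

0.604 ms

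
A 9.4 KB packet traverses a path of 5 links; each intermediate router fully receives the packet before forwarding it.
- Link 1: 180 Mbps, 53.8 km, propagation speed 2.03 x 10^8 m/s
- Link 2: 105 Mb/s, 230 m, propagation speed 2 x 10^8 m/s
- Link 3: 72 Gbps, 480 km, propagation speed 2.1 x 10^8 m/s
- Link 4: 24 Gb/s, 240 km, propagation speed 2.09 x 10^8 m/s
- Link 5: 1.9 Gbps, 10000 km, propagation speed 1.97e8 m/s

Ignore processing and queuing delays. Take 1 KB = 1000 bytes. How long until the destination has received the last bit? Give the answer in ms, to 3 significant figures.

L = 75200 bits.
Transmission delays (L/R per hop): 0.417778, 0.71619, 0.00104444, 0.00313333, 0.0395789 ms; sum = 1.17772 ms.
Propagation delays (d/s per hop): 0.265025, 0.00115, 2.28571, 1.14833, 50.7614 ms; sum = 54.4616 ms.
End-to-end = 55.6 ms.

55.6 ms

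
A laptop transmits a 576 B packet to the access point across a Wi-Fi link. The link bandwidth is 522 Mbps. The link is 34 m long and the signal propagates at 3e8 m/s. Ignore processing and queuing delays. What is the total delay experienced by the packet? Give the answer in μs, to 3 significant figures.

L = 576 × 8 = 4608 bits.
Transmission delay = L/R = 4608 / 522000000 = 8.82759 μs.
Propagation delay = d/s = 34 m / 300000000 m/s = 0.113333 μs.
Total = 8.94 μs.

8.94 μs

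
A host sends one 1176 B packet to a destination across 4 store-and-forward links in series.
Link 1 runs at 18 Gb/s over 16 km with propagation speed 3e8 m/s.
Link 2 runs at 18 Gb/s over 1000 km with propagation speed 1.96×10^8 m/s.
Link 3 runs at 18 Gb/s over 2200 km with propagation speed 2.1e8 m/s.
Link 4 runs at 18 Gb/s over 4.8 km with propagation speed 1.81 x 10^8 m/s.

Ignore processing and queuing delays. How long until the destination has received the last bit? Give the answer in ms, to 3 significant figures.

15.7 ms

L = 1176 × 8 = 9408 bits.
Transmission delay per hop = L/R = 9408/18000000000 = 0.000522667 ms; 4 hops → 0.00209067 ms.
Propagation delays (d/s per hop): 0.0533333, 5.10204, 10.4762, 0.0265193 ms; sum = 15.6581 ms.
End-to-end = 15.7 ms.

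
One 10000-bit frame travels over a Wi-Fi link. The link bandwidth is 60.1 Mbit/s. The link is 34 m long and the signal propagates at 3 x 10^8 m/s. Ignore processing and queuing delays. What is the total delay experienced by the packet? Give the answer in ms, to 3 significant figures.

Transmission delay = L/R = 10000 / 60100000 = 0.166389 ms.
Propagation delay = d/s = 34 m / 300000000 m/s = 0.000113333 ms.
Total = 0.167 ms.

0.167 ms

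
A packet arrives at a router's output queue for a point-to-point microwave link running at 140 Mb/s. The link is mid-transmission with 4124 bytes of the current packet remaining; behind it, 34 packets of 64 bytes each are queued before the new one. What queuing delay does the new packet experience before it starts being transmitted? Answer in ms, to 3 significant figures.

0.360 ms

Each queued packet: L/R = 512/140000000 = 0.00365714 ms.
34 queued → 0.124343 ms.
Plus remaining 32992 bits of current packet: 0.235657 ms.
Queuing delay = 0.360 ms.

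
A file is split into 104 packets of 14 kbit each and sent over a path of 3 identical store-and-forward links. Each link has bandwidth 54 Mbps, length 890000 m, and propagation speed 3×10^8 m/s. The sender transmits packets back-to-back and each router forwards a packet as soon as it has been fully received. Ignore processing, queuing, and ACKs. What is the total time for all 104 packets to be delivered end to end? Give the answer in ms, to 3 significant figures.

Per-hop transmission t_tx = L/R = 14000/54000000 = 0.259259 ms.
Per-hop propagation t_prop = 890000/300000000 = 2.96667 ms.
Pipeline fill: first packet needs 3·t_tx to clear all hops; remaining 103 packets each add one t_tx.
Total = (3+104-1)·t_tx + 3·t_prop = 106·0.259259 + 3·2.96667 = 36.4 ms.

36.4 ms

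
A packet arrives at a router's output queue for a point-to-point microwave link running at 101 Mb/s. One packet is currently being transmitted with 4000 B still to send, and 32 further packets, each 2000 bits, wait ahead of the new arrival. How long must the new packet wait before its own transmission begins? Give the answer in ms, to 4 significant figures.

Each queued packet: L/R = 2000/101000000 = 0.019802 ms.
32 queued → 0.633663 ms.
Plus remaining 32000 bits of current packet: 0.316832 ms.
Queuing delay = 0.9505 ms.

0.9505 ms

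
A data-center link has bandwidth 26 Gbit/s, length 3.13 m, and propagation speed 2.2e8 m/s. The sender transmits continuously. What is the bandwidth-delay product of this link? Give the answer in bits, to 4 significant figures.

369.9 bits

Propagation delay = 3.13 / 2.2e+08 = 1.42273e-08 s.
BDP = R × t_prop = 26000000000 × 1.42273e-08 = 369.909 bits.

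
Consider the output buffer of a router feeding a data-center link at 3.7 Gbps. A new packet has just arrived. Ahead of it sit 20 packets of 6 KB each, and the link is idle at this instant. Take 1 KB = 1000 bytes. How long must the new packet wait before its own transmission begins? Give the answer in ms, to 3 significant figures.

Each queued packet: L/R = 48000/3700000000 = 0.012973 ms.
20 queued → 0.259459 ms.
Queuing delay = 0.259 ms.

0.259 ms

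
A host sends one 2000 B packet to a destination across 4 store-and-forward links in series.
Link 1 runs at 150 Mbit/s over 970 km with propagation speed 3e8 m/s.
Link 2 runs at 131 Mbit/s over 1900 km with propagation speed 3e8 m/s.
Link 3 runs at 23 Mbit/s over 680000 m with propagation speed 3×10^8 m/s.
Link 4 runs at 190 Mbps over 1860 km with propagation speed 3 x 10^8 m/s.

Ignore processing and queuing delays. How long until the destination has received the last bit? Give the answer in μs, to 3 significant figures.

L = 2000 × 8 = 16000 bits.
Transmission delays (L/R per hop): 106.667, 122.137, 695.652, 84.2105 μs; sum = 1008.67 μs.
Propagation delays (d/s per hop): 3233.33, 6333.33, 2266.67, 6200 μs; sum = 18033.3 μs.
End-to-end = 19000 μs.

19000 μs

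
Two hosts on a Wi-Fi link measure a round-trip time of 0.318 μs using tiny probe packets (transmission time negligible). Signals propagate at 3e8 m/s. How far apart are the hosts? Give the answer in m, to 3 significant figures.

One-way propagation = RTT/2 = 0.159 μs.
d = s × t = 300000000 × 1.59e-07 = 47.7 m.

47.7 m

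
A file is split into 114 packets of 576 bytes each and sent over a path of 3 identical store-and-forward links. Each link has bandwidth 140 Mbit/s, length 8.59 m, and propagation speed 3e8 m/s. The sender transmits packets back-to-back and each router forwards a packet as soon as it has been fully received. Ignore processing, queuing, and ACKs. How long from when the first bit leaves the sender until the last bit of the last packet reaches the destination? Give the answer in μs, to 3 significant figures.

3820 μs

Per-hop transmission t_tx = L/R = 4608/140000000 = 32.9143 μs.
Per-hop propagation t_prop = 8.59/300000000 = 0.0286333 μs.
Pipeline fill: first packet needs 3·t_tx to clear all hops; remaining 113 packets each add one t_tx.
Total = (3+114-1)·t_tx + 3·t_prop = 116·32.9143 + 3·0.0286333 = 3820 μs.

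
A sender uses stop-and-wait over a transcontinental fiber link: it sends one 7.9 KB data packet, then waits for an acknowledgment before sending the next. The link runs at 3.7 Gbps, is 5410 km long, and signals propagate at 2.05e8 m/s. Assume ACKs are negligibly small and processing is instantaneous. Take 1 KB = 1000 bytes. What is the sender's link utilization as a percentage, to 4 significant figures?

t_tx = L/R = 63200/3700000000 = 1.70811e-05 s.
t_prop = 5410000/2.05e+08 = 0.0263902 s; RTT = 0.0527805 s.
Cycle = t_tx + RTT = 0.0527976 s.
Utilization = t_tx / cycle = 1.70811e-05/0.0527976 = 0.03235 %.

0.03235 %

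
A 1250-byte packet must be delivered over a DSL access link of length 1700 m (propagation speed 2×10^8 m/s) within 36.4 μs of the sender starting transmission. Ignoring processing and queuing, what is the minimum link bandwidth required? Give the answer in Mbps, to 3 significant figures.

358 Mbps

L = 10000 bits.
Propagation delay = 1700 / 200000000 = 8.5 μs.
Transmission budget = 36.4 − 8.5 = 27.9 μs.
R ≥ L / t_tx = 10000 bits / 2.79e-05 s = 358 Mbps.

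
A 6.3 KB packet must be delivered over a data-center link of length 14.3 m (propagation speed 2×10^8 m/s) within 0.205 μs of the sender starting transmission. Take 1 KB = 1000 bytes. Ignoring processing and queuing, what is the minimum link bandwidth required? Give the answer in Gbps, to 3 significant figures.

L = 50400 bits.
Propagation delay = 14.3 / 200000000 = 0.0715 μs.
Transmission budget = 0.205 − 0.0715 = 0.1335 μs.
R ≥ L / t_tx = 50400 bits / 1.335e-07 s = 378 Gbps.

378 Gbps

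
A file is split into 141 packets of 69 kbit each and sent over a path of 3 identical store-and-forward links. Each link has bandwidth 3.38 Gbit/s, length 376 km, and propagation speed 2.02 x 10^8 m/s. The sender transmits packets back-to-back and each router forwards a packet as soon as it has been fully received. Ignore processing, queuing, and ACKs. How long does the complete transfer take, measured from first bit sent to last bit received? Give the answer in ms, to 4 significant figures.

Per-hop transmission t_tx = L/R = 69000/3380000000 = 0.0204142 ms.
Per-hop propagation t_prop = 376000/202000000 = 1.86139 ms.
Pipeline fill: first packet needs 3·t_tx to clear all hops; remaining 140 packets each add one t_tx.
Total = (3+141-1)·t_tx + 3·t_prop = 143·0.0204142 + 3·1.86139 = 8.503 ms.

8.503 ms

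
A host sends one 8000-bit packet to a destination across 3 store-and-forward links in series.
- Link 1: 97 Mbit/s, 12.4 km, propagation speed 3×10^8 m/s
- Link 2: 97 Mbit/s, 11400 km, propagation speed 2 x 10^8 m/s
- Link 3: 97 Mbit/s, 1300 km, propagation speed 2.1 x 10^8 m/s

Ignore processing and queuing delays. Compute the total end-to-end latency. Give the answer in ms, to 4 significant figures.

63.48 ms

Transmission delay per hop = L/R = 8000/97000000 = 0.0824742 ms; 3 hops → 0.247423 ms.
Propagation delays (d/s per hop): 0.0413333, 57, 6.19048 ms; sum = 63.2318 ms.
End-to-end = 63.48 ms.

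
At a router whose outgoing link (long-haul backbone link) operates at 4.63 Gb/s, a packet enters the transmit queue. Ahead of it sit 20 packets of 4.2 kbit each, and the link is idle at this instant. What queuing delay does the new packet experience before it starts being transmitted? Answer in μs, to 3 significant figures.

18.1 μs

Each queued packet: L/R = 4200/4630000000 = 0.907127 μs.
20 queued → 18.1425 μs.
Queuing delay = 18.1 μs.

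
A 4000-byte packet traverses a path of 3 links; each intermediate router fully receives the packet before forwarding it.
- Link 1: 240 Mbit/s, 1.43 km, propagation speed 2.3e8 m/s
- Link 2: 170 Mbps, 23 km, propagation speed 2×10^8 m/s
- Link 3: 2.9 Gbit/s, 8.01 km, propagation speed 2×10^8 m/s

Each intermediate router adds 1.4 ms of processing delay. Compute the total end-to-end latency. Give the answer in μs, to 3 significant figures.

L = 4000 × 8 = 32000 bits.
Transmission delays (L/R per hop): 133.333, 188.235, 11.0345 μs; sum = 332.603 μs.
Propagation delays (d/s per hop): 6.21739, 115, 40.05 μs; sum = 161.267 μs.
Processing at 2 router(s): 2 × 1.4 ms = 2800 μs.
End-to-end = 3290 μs.

3290 μs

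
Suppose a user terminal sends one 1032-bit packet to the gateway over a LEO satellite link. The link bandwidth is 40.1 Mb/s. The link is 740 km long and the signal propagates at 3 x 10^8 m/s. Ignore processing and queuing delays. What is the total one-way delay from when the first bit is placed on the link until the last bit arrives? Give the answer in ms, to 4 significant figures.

2.492 ms

Transmission delay = L/R = 1032 / 40100000 = 0.0257357 ms.
Propagation delay = d/s = 740000 m / 300000000 m/s = 2.46667 ms.
Total = 2.492 ms.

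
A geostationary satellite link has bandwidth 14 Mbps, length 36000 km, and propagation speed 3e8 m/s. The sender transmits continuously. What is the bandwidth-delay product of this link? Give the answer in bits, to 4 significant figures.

Propagation delay = 36000000 / 300000000 = 0.12 s.
BDP = R × t_prop = 14000000 × 0.12 = 1680000 bits.

1680000 bits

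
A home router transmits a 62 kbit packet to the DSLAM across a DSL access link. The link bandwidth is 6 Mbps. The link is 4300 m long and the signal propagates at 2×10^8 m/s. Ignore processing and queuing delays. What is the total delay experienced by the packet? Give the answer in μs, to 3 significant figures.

10400 μs

L = 62000 bits.
Transmission delay = L/R = 62000 / 6000000 = 10333.3 μs.
Propagation delay = d/s = 4300 m / 200000000 m/s = 21.5 μs.
Total = 10400 μs.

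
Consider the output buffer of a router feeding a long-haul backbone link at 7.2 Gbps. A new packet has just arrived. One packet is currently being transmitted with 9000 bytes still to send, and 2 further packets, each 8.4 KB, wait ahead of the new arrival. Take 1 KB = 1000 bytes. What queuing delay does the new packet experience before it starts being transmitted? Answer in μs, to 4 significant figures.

Each queued packet: L/R = 67200/7200000000 = 9.33333 μs.
2 queued → 18.6667 μs.
Plus remaining 72000 bits of current packet: 10 μs.
Queuing delay = 28.67 μs.

28.67 μs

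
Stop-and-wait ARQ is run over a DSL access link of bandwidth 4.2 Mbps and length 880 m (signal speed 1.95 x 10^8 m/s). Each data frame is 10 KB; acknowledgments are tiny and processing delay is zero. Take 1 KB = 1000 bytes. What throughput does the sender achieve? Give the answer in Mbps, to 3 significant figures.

4.20 Mbps

t_tx = L/R = 80000/4200000 = 0.0190476 s.
t_prop = 880/195000000 = 4.51282e-06 s; RTT = 9.02564e-06 s.
Cycle = t_tx + RTT = 0.0190566 s.
Throughput = L / cycle = 80000 / 0.0190566 = 4.20 Mbps.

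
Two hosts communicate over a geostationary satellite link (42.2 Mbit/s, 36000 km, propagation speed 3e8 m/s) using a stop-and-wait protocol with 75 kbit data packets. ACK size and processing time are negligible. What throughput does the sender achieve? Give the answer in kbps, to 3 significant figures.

t_tx = L/R = 75000/42200000 = 0.00177725 s.
t_prop = 36000000/300000000 = 0.12 s; RTT = 0.24 s.
Cycle = t_tx + RTT = 0.241777 s.
Throughput = L / cycle = 75000 / 0.241777 = 310 kbps.

310 kbps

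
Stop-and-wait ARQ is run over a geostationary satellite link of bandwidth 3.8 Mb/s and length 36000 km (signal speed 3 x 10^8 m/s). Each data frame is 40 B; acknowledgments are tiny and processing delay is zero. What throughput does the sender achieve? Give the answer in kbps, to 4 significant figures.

1.333 kbps

t_tx = L/R = 320/3800000 = 8.42105e-05 s.
t_prop = 36000000/300000000 = 0.12 s; RTT = 0.24 s.
Cycle = t_tx + RTT = 0.240084 s.
Throughput = L / cycle = 320 / 0.240084 = 1.333 kbps.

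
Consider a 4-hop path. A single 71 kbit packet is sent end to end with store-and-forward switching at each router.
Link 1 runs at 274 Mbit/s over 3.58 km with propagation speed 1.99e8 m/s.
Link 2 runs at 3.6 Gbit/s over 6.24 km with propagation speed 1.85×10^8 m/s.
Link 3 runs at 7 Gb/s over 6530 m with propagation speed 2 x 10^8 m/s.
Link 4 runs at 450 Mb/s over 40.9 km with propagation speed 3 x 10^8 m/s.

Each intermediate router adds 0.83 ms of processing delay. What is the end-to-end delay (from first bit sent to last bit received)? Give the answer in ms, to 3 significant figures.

3.16 ms

L = 71000 bits.
Transmission delays (L/R per hop): 0.259124, 0.0197222, 0.0101429, 0.157778 ms; sum = 0.446767 ms.
Propagation delays (d/s per hop): 0.0179899, 0.0337297, 0.03265, 0.136333 ms; sum = 0.220703 ms.
Processing at 3 router(s): 3 × 0.83 ms = 2.49 ms.
End-to-end = 3.16 ms.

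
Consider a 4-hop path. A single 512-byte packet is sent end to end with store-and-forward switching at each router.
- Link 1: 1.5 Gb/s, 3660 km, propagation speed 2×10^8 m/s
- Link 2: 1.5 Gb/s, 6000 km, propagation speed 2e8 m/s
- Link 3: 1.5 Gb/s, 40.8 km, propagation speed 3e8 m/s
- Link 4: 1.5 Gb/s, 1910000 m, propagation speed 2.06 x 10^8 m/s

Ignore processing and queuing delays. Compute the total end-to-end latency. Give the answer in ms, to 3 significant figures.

L = 512 × 8 = 4096 bits.
Transmission delay per hop = L/R = 4096/1500000000 = 0.00273067 ms; 4 hops → 0.0109227 ms.
Propagation delays (d/s per hop): 18.3, 30, 0.136, 9.27184 ms; sum = 57.7078 ms.
End-to-end = 57.7 ms.

57.7 ms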